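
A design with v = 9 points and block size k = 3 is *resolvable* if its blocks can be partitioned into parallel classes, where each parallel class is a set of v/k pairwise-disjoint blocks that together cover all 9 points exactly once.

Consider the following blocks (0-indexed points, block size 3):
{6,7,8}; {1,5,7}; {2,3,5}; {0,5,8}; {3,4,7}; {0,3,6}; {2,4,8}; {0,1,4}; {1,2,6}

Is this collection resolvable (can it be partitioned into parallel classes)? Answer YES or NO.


v = 9, block size k = 3, number of blocks = 9.
For resolvability, blocks must partition into parallel classes of size v/k = 3.
Total blocks must therefore be a multiple of 3: 9 = 3·3 + 0 ⇒ divisible ✓.
Greedy packing gives 3 candidate class(es). Each should be a full parallel class (size 3, covers all 9 points).
  Class 1 (3 blocks): {6,7,8}; {2,3,5}; {0,1,4}. Points covered: [0, 1, 2, 3, 4, 5, 6, 7, 8].
  Class 2 (3 blocks): {1,5,7}; {0,3,6}; {2,4,8}. Points covered: [0, 1, 2, 3, 4, 5, 6, 7, 8].
  Class 3 (3 blocks): {0,5,8}; {3,4,7}; {1,2,6}. Points covered: [0, 1, 2, 3, 4, 5, 6, 7, 8].
All classes full (size 3)? YES. All classes cover every point? YES.
Resolvable? YES.

YES


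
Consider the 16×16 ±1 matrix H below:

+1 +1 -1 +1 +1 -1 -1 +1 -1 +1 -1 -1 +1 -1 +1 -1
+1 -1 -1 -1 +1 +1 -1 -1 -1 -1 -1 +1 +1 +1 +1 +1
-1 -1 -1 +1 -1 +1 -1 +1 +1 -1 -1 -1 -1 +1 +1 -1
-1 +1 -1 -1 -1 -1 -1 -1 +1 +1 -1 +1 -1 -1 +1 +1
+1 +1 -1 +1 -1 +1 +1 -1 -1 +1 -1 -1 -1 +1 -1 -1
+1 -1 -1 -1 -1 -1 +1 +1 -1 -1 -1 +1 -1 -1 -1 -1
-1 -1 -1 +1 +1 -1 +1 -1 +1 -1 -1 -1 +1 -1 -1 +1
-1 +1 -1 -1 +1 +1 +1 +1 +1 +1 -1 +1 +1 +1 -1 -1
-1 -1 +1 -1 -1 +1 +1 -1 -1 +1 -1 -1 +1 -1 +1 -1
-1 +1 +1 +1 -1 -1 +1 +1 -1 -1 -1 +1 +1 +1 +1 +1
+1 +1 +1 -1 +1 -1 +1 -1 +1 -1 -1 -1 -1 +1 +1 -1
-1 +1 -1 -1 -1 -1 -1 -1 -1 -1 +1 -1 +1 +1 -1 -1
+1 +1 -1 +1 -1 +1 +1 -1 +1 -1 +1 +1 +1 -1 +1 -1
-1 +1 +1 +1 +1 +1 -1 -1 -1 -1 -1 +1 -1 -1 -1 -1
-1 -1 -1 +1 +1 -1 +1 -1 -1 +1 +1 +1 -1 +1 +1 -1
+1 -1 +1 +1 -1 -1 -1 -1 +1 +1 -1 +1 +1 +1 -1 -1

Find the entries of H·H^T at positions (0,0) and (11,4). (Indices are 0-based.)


Row 0 of H: [1, 1, -1, 1, 1, -1, -1, 1, -1, 1, -1, -1, 1, -1, 1, -1].
Row 4 of H: [1, 1, -1, 1, -1, 1, 1, -1, -1, 1, -1, -1, -1, 1, -1, -1].
Row 11 of H: [-1, 1, -1, -1, -1, -1, -1, -1, -1, -1, 1, -1, 1, 1, -1, -1].
(H·H^T)[0][0] = Σ_j H[0][j]·H[0][j] = (1)² + (1)² + (-1)² + (1)² + (1)² + (-1)² + (-1)² + (1)² + (-1)² + (1)² + (-1)² + (-1)² + (1)² + (-1)² + (1)² + (-1)² = 1 + 1 + 1 + 1 + 1 + 1 + 1 + 1 + 1 + 1 + 1 + 1 + 1 + 1 + 1 + 1 = 16.
(H·H^T)[11][4] = Σ_j H[11][j]·H[4][j] = (-1)·(1) + (1)·(1) + (-1)·(-1) + (-1)·(1) + (-1)·(-1) + (-1)·(1) + (-1)·(1) + (-1)·(-1) + (-1)·(-1) + (-1)·(1) + (1)·(-1) + (-1)·(-1) + (1)·(-1) + (1)·(1) + (-1)·(-1) + (-1)·(-1) = -1 + 1 + 1 + -1 + 1 + -1 + -1 + 1 + 1 + -1 + -1 + 1 + -1 + 1 + 1 + 1 = 2.
Rows 11 and 4 are not orthogonal (dot product = 2 ≠ 0), so H is not a Hadamard matrix.

(0,0) entry = 16; (11,4) entry = 2.


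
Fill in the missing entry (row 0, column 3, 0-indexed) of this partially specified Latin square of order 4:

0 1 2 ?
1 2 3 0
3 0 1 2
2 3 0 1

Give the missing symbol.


Row 0 contains symbols [0, 1, 2] — missing [3].
Column 3 contains symbols [0, 1, 2] — missing [3].
The missing symbol must appear in both missing sets; intersection = [3].
Therefore the hidden value is 3.

Missing value = 3.


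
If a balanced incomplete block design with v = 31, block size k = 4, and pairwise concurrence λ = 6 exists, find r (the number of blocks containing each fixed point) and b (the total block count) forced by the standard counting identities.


Any 2-(v, k, λ) BIBD satisfies two necessary conditions:
  (i)  Each point sits in r blocks, and counting incidences through any fixed point gives r(k − 1) = λ(v − 1), so r = λ(v − 1)/(k − 1).
  (ii) Total incidences bk = vr, so b = vr/k.
Step 1: r = λ(v − 1)/(k − 1) = 6·(31 − 1)/(4 − 1) = 6·30/3 = 180/3 = 60.
Step 2: b = vr/k = 31·60/4 = 1860/4 = 465.
Check integrality: r = 60 ∈ Z ✓, b = 465 ∈ Z ✓.
(These identities are necessary conditions: they determine r and b for any design with these parameters, but do not by themselves prove that one exists.)

r = 60, b = 465.


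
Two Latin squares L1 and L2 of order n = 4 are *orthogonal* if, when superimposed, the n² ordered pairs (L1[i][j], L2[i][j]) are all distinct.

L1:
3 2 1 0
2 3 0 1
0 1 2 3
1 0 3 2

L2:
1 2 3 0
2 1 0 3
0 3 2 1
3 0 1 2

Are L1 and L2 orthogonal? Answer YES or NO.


Form the n² = 16 superimposed pairs (L1[i][j], L2[i][j]), row by row (rows and columns indexed from 0):
row 0: (3,1) (2,2) (1,3) (0,0)
row 1: (2,2) (3,1) (0,0) (1,3)
row 2: (0,0) (1,3) (2,2) (3,1)
row 3: (1,3) (0,0) (3,1) (2,2)
Orthogonality requires all 16 pairs distinct.
But the pair (2,2) repeats: cell (0,1) has L1 = 2, L2 = 2, and cell (1,0) has L1 = 2, L2 = 2.
A repeated pair means some other pair never occurs (only 4 distinct pairs out of 16), so the squares are not orthogonal.
Conclusion: NO.

NO


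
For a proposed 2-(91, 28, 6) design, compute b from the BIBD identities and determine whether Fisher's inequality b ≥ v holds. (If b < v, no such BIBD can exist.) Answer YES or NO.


r = λ(v − 1)/(k − 1) = 6·90/27 = 20.
b = vr/k = 91·20/28 = 65.
Fisher's inequality: b ≥ v ⇔ 65 ≥ 91? NO.

NO


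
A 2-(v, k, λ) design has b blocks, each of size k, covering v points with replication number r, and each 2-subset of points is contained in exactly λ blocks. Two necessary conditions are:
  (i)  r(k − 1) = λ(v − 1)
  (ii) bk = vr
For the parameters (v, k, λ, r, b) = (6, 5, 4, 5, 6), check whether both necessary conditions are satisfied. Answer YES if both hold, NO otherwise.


Condition (i): r(k − 1) = 5·4 = 20; λ(v − 1) = 4·5 = 20. Match? YES.
Condition (ii): bk = 6·5 = 30; vr = 6·5 = 30. Match? YES.
Both conditions hold? YES.

YES


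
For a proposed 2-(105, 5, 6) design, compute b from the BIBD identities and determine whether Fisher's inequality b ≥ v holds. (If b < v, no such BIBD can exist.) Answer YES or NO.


b = λv(v − 1)/(k(k − 1)) = 6·105·104/(5·4) = 65520/20 = 3276.
Compare with v = 105: b ≥ v, so Fisher's inequality holds.

YES


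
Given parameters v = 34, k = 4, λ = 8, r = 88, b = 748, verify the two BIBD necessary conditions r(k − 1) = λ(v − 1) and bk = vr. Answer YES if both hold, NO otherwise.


Condition (i): r(k − 1) = 88·3 = 264; λ(v − 1) = 8·33 = 264. Match? YES.
Condition (ii): bk = 748·4 = 2992; vr = 34·88 = 2992. Match? YES.
Both conditions hold? YES.

YES


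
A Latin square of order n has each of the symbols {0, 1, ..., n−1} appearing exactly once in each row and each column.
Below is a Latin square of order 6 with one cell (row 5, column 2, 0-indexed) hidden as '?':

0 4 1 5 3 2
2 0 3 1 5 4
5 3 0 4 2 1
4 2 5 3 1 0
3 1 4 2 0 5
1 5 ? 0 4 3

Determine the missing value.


Row 5 contains symbols [0, 1, 3, 4, 5] — missing [2].
Column 2 contains symbols [0, 1, 3, 4, 5] — missing [2].
The missing symbol must appear in both missing sets; intersection = [2].
Therefore the hidden value is 2.

Missing value = 2.


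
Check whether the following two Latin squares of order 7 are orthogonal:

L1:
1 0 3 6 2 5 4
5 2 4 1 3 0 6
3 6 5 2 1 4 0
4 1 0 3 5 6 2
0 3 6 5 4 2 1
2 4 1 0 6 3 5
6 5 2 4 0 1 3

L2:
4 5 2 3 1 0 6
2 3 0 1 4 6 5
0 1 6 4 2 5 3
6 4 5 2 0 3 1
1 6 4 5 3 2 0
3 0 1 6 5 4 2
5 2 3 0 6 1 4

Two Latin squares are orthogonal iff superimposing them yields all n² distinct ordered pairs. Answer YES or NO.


Form the n² = 49 superimposed pairs (L1[i][j], L2[i][j]), row by row (rows and columns indexed from 0):
row 0: (1,4) (0,5) (3,2) (6,3) (2,1) (5,0) (4,6)
row 1: (5,2) (2,3) (4,0) (1,1) (3,4) (0,6) (6,5)
row 2: (3,0) (6,1) (5,6) (2,4) (1,2) (4,5) (0,3)
row 3: (4,6) (1,4) (0,5) (3,2) (5,0) (6,3) (2,1)
row 4: (0,1) (3,6) (6,4) (5,5) (4,3) (2,2) (1,0)
row 5: (2,3) (4,0) (1,1) (0,6) (6,5) (3,4) (5,2)
row 6: (6,5) (5,2) (2,3) (4,0) (0,6) (1,1) (3,4)
Orthogonality requires all 49 pairs distinct.
But the pair (4,6) repeats: cell (0,6) has L1 = 4, L2 = 6, and cell (3,0) has L1 = 4, L2 = 6.
A repeated pair means some other pair never occurs (only 28 distinct pairs out of 49), so the squares are not orthogonal.
Conclusion: NO.

NO


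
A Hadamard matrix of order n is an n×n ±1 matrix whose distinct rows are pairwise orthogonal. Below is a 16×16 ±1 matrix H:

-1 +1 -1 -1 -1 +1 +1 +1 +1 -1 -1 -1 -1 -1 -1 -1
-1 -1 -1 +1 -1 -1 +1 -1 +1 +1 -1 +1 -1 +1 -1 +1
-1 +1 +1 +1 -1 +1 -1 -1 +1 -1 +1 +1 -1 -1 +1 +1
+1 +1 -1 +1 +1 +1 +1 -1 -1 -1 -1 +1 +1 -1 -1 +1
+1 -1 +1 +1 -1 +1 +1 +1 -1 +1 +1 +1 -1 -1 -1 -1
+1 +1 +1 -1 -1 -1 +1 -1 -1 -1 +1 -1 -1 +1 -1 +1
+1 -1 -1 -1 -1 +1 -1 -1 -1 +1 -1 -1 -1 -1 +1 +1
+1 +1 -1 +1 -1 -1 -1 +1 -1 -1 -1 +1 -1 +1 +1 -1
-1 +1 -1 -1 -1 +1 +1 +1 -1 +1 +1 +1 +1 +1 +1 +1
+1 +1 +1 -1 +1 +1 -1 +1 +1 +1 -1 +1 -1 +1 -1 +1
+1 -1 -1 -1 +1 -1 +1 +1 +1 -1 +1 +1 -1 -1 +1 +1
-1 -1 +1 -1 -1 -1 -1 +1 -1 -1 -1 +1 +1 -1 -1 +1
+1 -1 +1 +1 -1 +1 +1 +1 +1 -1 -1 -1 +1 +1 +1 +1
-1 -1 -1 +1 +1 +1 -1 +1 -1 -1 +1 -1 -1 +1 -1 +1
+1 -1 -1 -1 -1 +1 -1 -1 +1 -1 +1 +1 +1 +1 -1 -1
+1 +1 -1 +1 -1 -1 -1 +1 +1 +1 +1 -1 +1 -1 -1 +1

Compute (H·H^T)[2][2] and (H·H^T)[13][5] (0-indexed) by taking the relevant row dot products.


Row 2 of H: [-1, 1, 1, 1, -1, 1, -1, -1, 1, -1, 1, 1, -1, -1, 1, 1].
Row 5 of H: [1, 1, 1, -1, -1, -1, 1, -1, -1, -1, 1, -1, -1, 1, -1, 1].
Row 13 of H: [-1, -1, -1, 1, 1, 1, -1, 1, -1, -1, 1, -1, -1, 1, -1, 1].
(H·H^T)[2][2] = Σ_j H[2][j]·H[2][j] = (-1)² + (1)² + (1)² + (1)² + (-1)² + (1)² + (-1)² + (-1)² + (1)² + (-1)² + (1)² + (1)² + (-1)² + (-1)² + (1)² + (1)² = 1 + 1 + 1 + 1 + 1 + 1 + 1 + 1 + 1 + 1 + 1 + 1 + 1 + 1 + 1 + 1 = 16.
(H·H^T)[13][5] = Σ_j H[13][j]·H[5][j] = (-1)·(1) + (-1)·(1) + (-1)·(1) + (1)·(-1) + (1)·(-1) + (1)·(-1) + (-1)·(1) + (1)·(-1) + (-1)·(-1) + (-1)·(-1) + (1)·(1) + (-1)·(-1) + (-1)·(-1) + (1)·(1) + (-1)·(-1) + (1)·(1) = -1 + -1 + -1 + -1 + -1 + -1 + -1 + -1 + 1 + 1 + 1 + 1 + 1 + 1 + 1 + 1 = 0.
So rows 13 and 5 are orthogonal; the diagonal entry equals n = 16.

(2,2) entry = 16; (13,5) entry = 0.


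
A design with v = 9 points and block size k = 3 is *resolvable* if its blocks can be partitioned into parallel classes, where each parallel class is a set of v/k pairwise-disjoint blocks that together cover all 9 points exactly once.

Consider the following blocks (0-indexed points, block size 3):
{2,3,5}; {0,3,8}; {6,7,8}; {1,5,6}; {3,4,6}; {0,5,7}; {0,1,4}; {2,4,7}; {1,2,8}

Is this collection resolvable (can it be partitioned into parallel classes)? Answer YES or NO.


v = 9, block size k = 3, number of blocks = 9.
For resolvability, blocks must partition into parallel classes of size v/k = 3.
Total blocks must therefore be a multiple of 3: 9 = 3·3 + 0 ⇒ divisible ✓.
Greedy packing gives 3 candidate class(es). Each should be a full parallel class (size 3, covers all 9 points).
  Class 1 (3 blocks): {2,3,5}; {6,7,8}; {0,1,4}. Points covered: [0, 1, 2, 3, 4, 5, 6, 7, 8].
  Class 2 (3 blocks): {0,3,8}; {1,5,6}; {2,4,7}. Points covered: [0, 1, 2, 3, 4, 5, 6, 7, 8].
  Class 3 (3 blocks): {3,4,6}; {0,5,7}; {1,2,8}. Points covered: [0, 1, 2, 3, 4, 5, 6, 7, 8].
All classes full (size 3)? YES. All classes cover every point? YES.
Resolvable? YES.

YES


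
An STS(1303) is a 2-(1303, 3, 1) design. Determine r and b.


An STS(v) is a 2-(v, 3, 1) BIBD: block size k = 3, λ = 1.
Replication: r(k − 1) = λ(v − 1) ⇒ r·2 = 1303 − 1 = 1302 ⇒ r = 651.
Block count: b = v(v − 1)/6 = 1303·1302/6 = 1696506/6 = 282751.
(Check via bk = vr: 282751·3 = 848253 = 1303·651 = 848253 ✓.)

r = 651, b = 282751.


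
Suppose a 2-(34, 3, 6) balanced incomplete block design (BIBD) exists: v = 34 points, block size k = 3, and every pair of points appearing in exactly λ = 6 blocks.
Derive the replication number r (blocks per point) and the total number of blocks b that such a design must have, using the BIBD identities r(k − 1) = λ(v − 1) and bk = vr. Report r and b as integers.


Any 2-(v, k, λ) BIBD satisfies two necessary conditions:
  (i)  Each point sits in r blocks, and counting incidences through any fixed point gives r(k − 1) = λ(v − 1), so r = λ(v − 1)/(k − 1).
  (ii) Total incidences bk = vr, so b = vr/k.
Step 1: r = λ(v − 1)/(k − 1) = 6·(34 − 1)/(3 − 1) = 6·33/2 = 198/2 = 99.
Step 2: b = vr/k = 34·99/3 = 3366/3 = 1122.
Check integrality: r = 99 ∈ Z ✓, b = 1122 ∈ Z ✓.
(These identities are necessary conditions: they determine r and b for any design with these parameters, but do not by themselves prove that one exists.)

r = 99, b = 1122.


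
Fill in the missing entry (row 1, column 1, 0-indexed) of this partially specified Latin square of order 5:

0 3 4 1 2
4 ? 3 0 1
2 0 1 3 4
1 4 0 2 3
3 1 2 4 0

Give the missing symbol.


Row 1 contains symbols [0, 1, 3, 4] — missing [2].
Column 1 contains symbols [0, 1, 3, 4] — missing [2].
The missing symbol must appear in both missing sets; intersection = [2].
Therefore the hidden value is 2.

Missing value = 2.


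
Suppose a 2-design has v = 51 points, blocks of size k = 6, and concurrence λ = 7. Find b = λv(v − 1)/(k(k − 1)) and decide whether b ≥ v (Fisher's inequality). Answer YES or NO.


r = λ(v − 1)/(k − 1) = 7·50/5 = 70.
b = vr/k = 51·70/6 = 595.
Fisher's inequality: b ≥ v ⇔ 595 ≥ 51? YES.

YES


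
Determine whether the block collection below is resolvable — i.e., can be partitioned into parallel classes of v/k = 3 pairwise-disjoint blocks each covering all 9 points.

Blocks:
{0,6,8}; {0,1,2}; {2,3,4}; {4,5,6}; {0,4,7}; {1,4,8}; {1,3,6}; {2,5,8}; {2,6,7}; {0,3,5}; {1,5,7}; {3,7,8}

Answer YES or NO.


v = 9, block size k = 3, number of blocks = 12.
For resolvability, blocks must partition into parallel classes of size v/k = 3.
Total blocks must therefore be a multiple of 3: 12 = 3·4 + 0 ⇒ divisible ✓.
Greedy packing gives 4 candidate class(es). Each should be a full parallel class (size 3, covers all 9 points).
  Class 1 (3 blocks): {0,6,8}; {2,3,4}; {1,5,7}. Points covered: [0, 1, 2, 3, 4, 5, 6, 7, 8].
  Class 2 (3 blocks): {0,1,2}; {4,5,6}; {3,7,8}. Points covered: [0, 1, 2, 3, 4, 5, 6, 7, 8].
  Class 3 (3 blocks): {0,4,7}; {1,3,6}; {2,5,8}. Points covered: [0, 1, 2, 3, 4, 5, 6, 7, 8].
  Class 4 (3 blocks): {1,4,8}; {2,6,7}; {0,3,5}. Points covered: [0, 1, 2, 3, 4, 5, 6, 7, 8].
All classes full (size 3)? YES. All classes cover every point? YES.
Resolvable? YES.

YES


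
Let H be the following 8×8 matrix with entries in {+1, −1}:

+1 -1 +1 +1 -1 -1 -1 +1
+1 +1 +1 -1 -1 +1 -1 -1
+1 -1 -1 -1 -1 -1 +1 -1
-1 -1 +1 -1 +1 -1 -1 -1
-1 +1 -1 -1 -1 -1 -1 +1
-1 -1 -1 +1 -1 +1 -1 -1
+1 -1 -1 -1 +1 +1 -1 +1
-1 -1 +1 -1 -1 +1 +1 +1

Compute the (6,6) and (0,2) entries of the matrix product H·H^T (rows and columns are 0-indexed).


Row 0 of H: [1, -1, 1, 1, -1, -1, -1, 1].
Row 2 of H: [1, -1, -1, -1, -1, -1, 1, -1].
Row 6 of H: [1, -1, -1, -1, 1, 1, -1, 1].
(H·H^T)[6][6] = Σ_j H[6][j]·H[6][j] = (1)² + (-1)² + (-1)² + (-1)² + (1)² + (1)² + (-1)² + (1)² = 1 + 1 + 1 + 1 + 1 + 1 + 1 + 1 = 8.
(H·H^T)[0][2] = Σ_j H[0][j]·H[2][j] = (1)·(1) + (-1)·(-1) + (1)·(-1) + (1)·(-1) + (-1)·(-1) + (-1)·(-1) + (-1)·(1) + (1)·(-1) = 1 + 1 + -1 + -1 + 1 + 1 + -1 + -1 = 0.
So rows 0 and 2 are orthogonal; the diagonal entry equals n = 8.

(6,6) entry = 8; (0,2) entry = 0.


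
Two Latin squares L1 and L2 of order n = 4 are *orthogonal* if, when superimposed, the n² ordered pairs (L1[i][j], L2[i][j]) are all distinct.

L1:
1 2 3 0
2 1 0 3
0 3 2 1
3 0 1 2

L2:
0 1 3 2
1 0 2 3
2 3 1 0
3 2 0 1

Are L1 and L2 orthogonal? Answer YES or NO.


Form the n² = 16 superimposed pairs (L1[i][j], L2[i][j]), row by row (rows and columns indexed from 0):
row 0: (1,0) (2,1) (3,3) (0,2)
row 1: (2,1) (1,0) (0,2) (3,3)
row 2: (0,2) (3,3) (2,1) (1,0)
row 3: (3,3) (0,2) (1,0) (2,1)
Orthogonality requires all 16 pairs distinct.
But the pair (2,1) repeats: cell (0,1) has L1 = 2, L2 = 1, and cell (1,0) has L1 = 2, L2 = 1.
A repeated pair means some other pair never occurs (only 4 distinct pairs out of 16), so the squares are not orthogonal.
Conclusion: NO.

NO


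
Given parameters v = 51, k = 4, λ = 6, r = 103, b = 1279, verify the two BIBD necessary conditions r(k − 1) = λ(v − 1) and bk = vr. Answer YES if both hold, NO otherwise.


Condition (i): r(k − 1) = 103·3 = 309; λ(v − 1) = 6·50 = 300. Match? NO.
Condition (ii): bk = 1279·4 = 5116; vr = 51·103 = 5253. Match? NO.
Both conditions hold? NO.

NO


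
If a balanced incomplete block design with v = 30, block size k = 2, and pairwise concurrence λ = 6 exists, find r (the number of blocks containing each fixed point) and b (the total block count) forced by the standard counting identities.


Any 2-(v, k, λ) BIBD satisfies two necessary conditions:
  (i)  Each point sits in r blocks, and counting incidences through any fixed point gives r(k − 1) = λ(v − 1), so r = λ(v − 1)/(k − 1).
  (ii) Total incidences bk = vr, so b = vr/k.
Step 1: r = λ(v − 1)/(k − 1) = 6·(30 − 1)/(2 − 1) = 6·29/1 = 174/1 = 174.
Step 2: b = vr/k = 30·174/2 = 5220/2 = 2610.
Check integrality: r = 174 ∈ Z ✓, b = 2610 ∈ Z ✓.
(These identities are necessary conditions: they determine r and b for any design with these parameters, but do not by themselves prove that one exists.)

r = 174, b = 2610.


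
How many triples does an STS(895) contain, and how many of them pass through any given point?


An STS(v) is a 2-(v, 3, 1) BIBD: block size k = 3, λ = 1.
Replication: r(k − 1) = λ(v − 1) ⇒ r·2 = 895 − 1 = 894 ⇒ r = 447.
Block count: b = v(v − 1)/6 = 895·894/6 = 800130/6 = 133355.
(Check via bk = vr: 133355·3 = 400065 = 895·447 = 400065 ✓.)

r = 447, b = 133355.


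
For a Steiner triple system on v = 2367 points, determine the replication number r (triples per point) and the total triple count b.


An STS(v) is a 2-(v, 3, 1) BIBD: block size k = 3, λ = 1.
Replication: r(k − 1) = λ(v − 1) ⇒ r·2 = 2367 − 1 = 2366 ⇒ r = 1183.
Block count: bk = vr ⇒ b·3 = 2367·1183 = 2800161 ⇒ b = 933387.

r = 1183, b = 933387.


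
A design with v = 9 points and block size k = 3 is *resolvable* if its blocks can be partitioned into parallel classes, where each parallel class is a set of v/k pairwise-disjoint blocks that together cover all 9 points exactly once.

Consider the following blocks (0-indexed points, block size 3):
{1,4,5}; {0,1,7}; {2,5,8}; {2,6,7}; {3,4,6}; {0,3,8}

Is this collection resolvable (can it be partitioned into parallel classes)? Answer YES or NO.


v = 9, block size k = 3, number of blocks = 6.
For resolvability, blocks must partition into parallel classes of size v/k = 3.
Total blocks must therefore be a multiple of 3: 6 = 3·2 + 0 ⇒ divisible ✓.
Greedy packing gives 2 candidate class(es). Each should be a full parallel class (size 3, covers all 9 points).
  Class 1 (3 blocks): {1,4,5}; {2,6,7}; {0,3,8}. Points covered: [0, 1, 2, 3, 4, 5, 6, 7, 8].
  Class 2 (3 blocks): {0,1,7}; {2,5,8}; {3,4,6}. Points covered: [0, 1, 2, 3, 4, 5, 6, 7, 8].
All classes full (size 3)? YES. All classes cover every point? YES.
Resolvable? YES.

YES


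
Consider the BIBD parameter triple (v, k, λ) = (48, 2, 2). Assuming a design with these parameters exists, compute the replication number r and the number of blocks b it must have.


Any 2-(v, k, λ) BIBD satisfies two necessary conditions:
  (i)  Each point sits in r blocks, and counting incidences through any fixed point gives r(k − 1) = λ(v − 1), so r = λ(v − 1)/(k − 1).
  (ii) Total incidences bk = vr, so b = vr/k.
Step 1: r = λ(v − 1)/(k − 1) = 2·(48 − 1)/(2 − 1) = 2·47/1 = 94/1 = 94.
Step 2: b = vr/k = 48·94/2 = 4512/2 = 2256.
Check integrality: r = 94 ∈ Z ✓, b = 2256 ∈ Z ✓.
(These identities are necessary conditions: they determine r and b for any design with these parameters, but do not by themselves prove that one exists.)

r = 94, b = 2256.


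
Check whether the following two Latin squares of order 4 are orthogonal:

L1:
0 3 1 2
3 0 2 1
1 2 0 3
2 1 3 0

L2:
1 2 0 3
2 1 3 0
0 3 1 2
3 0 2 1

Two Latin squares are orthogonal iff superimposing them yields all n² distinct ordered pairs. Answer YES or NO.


Form the n² = 16 superimposed pairs (L1[i][j], L2[i][j]), row by row (rows and columns indexed from 0):
row 0: (0,1) (3,2) (1,0) (2,3)
row 1: (3,2) (0,1) (2,3) (1,0)
row 2: (1,0) (2,3) (0,1) (3,2)
row 3: (2,3) (1,0) (3,2) (0,1)
Orthogonality requires all 16 pairs distinct.
But the pair (3,2) repeats: cell (0,1) has L1 = 3, L2 = 2, and cell (1,0) has L1 = 3, L2 = 2.
A repeated pair means some other pair never occurs (only 4 distinct pairs out of 16), so the squares are not orthogonal.
Conclusion: NO.

NO


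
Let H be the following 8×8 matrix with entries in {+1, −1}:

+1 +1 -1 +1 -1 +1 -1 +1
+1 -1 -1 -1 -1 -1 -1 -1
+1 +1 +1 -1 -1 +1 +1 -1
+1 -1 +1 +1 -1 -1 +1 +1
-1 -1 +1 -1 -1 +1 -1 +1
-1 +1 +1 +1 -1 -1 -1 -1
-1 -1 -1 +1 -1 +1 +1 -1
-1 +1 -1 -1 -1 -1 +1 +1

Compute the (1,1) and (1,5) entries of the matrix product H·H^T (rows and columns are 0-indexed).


Row 1 of H: [1, -1, -1, -1, -1, -1, -1, -1].
Row 5 of H: [-1, 1, 1, 1, -1, -1, -1, -1].
(H·H^T)[1][1] = Σ_j H[1][j]·H[1][j] = (1)² + (-1)² + (-1)² + (-1)² + (-1)² + (-1)² + (-1)² + (-1)² = 1 + 1 + 1 + 1 + 1 + 1 + 1 + 1 = 8.
(H·H^T)[1][5] = Σ_j H[1][j]·H[5][j] = (1)·(-1) + (-1)·(1) + (-1)·(1) + (-1)·(1) + (-1)·(-1) + (-1)·(-1) + (-1)·(-1) + (-1)·(-1) = -1 + -1 + -1 + -1 + 1 + 1 + 1 + 1 = 0.
So rows 1 and 5 are orthogonal; the diagonal entry equals n = 8.

(1,1) entry = 8; (1,5) entry = 0.


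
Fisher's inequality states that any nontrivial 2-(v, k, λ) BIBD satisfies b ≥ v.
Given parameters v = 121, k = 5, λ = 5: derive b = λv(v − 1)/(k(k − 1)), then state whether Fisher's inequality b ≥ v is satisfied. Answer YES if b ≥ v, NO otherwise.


r = λ(v − 1)/(k − 1) = 5·120/4 = 150.
b = vr/k = 121·150/5 = 3630.
Fisher's inequality: b ≥ v ⇔ 3630 ≥ 121? YES.

YES


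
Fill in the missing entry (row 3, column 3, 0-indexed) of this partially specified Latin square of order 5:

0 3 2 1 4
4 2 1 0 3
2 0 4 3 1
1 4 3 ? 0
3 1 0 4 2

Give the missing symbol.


Row 3 contains symbols [0, 1, 3, 4] — missing [2].
Column 3 contains symbols [0, 1, 3, 4] — missing [2].
The missing symbol must appear in both missing sets; intersection = [2].
Therefore the hidden value is 2.

Missing value = 2.


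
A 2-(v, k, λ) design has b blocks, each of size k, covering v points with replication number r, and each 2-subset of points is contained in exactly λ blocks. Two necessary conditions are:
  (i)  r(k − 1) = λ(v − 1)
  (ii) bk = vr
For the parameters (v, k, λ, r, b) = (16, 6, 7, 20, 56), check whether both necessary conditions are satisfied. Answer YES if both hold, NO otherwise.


Condition (i): r(k − 1) = 20·5 = 100; λ(v − 1) = 7·15 = 105. Match? NO.
Condition (ii): bk = 56·6 = 336; vr = 16·20 = 320. Match? NO.
Both conditions hold? NO.

NO


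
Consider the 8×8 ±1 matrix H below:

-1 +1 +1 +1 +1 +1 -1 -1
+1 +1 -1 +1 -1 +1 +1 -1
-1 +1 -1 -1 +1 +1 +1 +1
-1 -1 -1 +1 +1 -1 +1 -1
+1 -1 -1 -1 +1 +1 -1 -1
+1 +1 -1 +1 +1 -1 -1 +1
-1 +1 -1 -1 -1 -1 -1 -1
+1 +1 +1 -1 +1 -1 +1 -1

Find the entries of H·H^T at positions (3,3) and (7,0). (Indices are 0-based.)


Row 0 of H: [-1, 1, 1, 1, 1, 1, -1, -1].
Row 3 of H: [-1, -1, -1, 1, 1, -1, 1, -1].
Row 7 of H: [1, 1, 1, -1, 1, -1, 1, -1].
(H·H^T)[3][3] = Σ_j H[3][j]·H[3][j] = (-1)² + (-1)² + (-1)² + (1)² + (1)² + (-1)² + (1)² + (-1)² = 1 + 1 + 1 + 1 + 1 + 1 + 1 + 1 = 8.
(H·H^T)[7][0] = Σ_j H[7][j]·H[0][j] = (1)·(-1) + (1)·(1) + (1)·(1) + (-1)·(1) + (1)·(1) + (-1)·(1) + (1)·(-1) + (-1)·(-1) = -1 + 1 + 1 + -1 + 1 + -1 + -1 + 1 = 0.
So rows 7 and 0 are orthogonal; the diagonal entry equals n = 8.

(3,3) entry = 8; (7,0) entry = 0.


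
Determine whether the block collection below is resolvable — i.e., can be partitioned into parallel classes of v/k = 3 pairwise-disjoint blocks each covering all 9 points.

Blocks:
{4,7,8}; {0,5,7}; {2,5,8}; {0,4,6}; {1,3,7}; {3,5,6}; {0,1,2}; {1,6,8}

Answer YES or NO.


v = 9, block size k = 3, number of blocks = 8.
For resolvability, blocks must partition into parallel classes of size v/k = 3.
Total blocks must therefore be a multiple of 3: 8 = 3·2 + 2 ⇒ not divisible ✗.
Resolvable? NO.

NO


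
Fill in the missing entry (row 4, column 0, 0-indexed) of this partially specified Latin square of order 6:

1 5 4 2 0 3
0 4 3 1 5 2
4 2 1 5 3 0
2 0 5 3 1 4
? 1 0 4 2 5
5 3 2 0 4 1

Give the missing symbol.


Row 4 contains symbols [0, 1, 2, 4, 5] — missing [3].
Column 0 contains symbols [0, 1, 2, 4, 5] — missing [3].
The missing symbol must appear in both missing sets; intersection = [3].
Therefore the hidden value is 3.

Missing value = 3.


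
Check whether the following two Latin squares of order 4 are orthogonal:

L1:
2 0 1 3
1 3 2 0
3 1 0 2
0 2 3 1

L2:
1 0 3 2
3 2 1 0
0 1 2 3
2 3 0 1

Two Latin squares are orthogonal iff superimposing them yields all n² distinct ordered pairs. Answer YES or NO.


Form the n² = 16 superimposed pairs (L1[i][j], L2[i][j]), row by row (rows and columns indexed from 0):
row 0: (2,1) (0,0) (1,3) (3,2)
row 1: (1,3) (3,2) (2,1) (0,0)
row 2: (3,0) (1,1) (0,2) (2,3)
row 3: (0,2) (2,3) (3,0) (1,1)
Orthogonality requires all 16 pairs distinct.
But the pair (1,3) repeats: cell (0,2) has L1 = 1, L2 = 3, and cell (1,0) has L1 = 1, L2 = 3.
A repeated pair means some other pair never occurs (only 8 distinct pairs out of 16), so the squares are not orthogonal.
Conclusion: NO.

NO


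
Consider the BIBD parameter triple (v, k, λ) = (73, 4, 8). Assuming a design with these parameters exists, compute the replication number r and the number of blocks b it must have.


Any 2-(v, k, λ) BIBD satisfies two necessary conditions:
  (i)  Each point sits in r blocks, and counting incidences through any fixed point gives r(k − 1) = λ(v − 1), so r = λ(v − 1)/(k − 1).
  (ii) Total incidences bk = vr, so b = vr/k.
Step 1: r = λ(v − 1)/(k − 1) = 8·(73 − 1)/(4 − 1) = 8·72/3 = 576/3 = 192.
Step 2: b = vr/k = 73·192/4 = 14016/4 = 3504.
Check integrality: r = 192 ∈ Z ✓, b = 3504 ∈ Z ✓.
(These identities are necessary conditions: they determine r and b for any design with these parameters, but do not by themselves prove that one exists.)

r = 192, b = 3504.


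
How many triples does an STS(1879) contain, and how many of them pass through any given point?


An STS(v) is a 2-(v, 3, 1) BIBD: block size k = 3, λ = 1.
Replication: r(k − 1) = λ(v − 1) ⇒ r·2 = 1879 − 1 = 1878 ⇒ r = 939.
Block count: b = v(v − 1)/6 = 1879·1878/6 = 3528762/6 = 588127.
(Check via bk = vr: 588127·3 = 1764381 = 1879·939 = 1764381 ✓.)

r = 939, b = 588127.


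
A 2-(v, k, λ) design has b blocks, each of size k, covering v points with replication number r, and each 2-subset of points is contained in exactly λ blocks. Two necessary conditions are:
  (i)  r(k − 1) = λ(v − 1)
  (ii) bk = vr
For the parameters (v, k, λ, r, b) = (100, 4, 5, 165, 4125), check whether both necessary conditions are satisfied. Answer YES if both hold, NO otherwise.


Condition (i): r(k − 1) = 165·3 = 495; λ(v − 1) = 5·99 = 495. Match? YES.
Condition (ii): bk = 4125·4 = 16500; vr = 100·165 = 16500. Match? YES.
Both conditions hold? YES.

YES


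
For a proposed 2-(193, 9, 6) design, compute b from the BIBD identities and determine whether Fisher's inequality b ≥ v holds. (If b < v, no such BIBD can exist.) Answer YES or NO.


r = λ(v − 1)/(k − 1) = 6·192/8 = 144.
b = vr/k = 193·144/9 = 3088.
Fisher's inequality: b ≥ v ⇔ 3088 ≥ 193? YES.

YES


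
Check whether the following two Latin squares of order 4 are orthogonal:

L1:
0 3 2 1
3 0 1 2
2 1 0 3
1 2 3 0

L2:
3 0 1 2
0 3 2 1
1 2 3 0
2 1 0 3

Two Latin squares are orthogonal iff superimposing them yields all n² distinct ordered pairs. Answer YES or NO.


Form the n² = 16 superimposed pairs (L1[i][j], L2[i][j]), row by row (rows and columns indexed from 0):
row 0: (0,3) (3,0) (2,1) (1,2)
row 1: (3,0) (0,3) (1,2) (2,1)
row 2: (2,1) (1,2) (0,3) (3,0)
row 3: (1,2) (2,1) (3,0) (0,3)
Orthogonality requires all 16 pairs distinct.
But the pair (3,0) repeats: cell (0,1) has L1 = 3, L2 = 0, and cell (1,0) has L1 = 3, L2 = 0.
A repeated pair means some other pair never occurs (only 4 distinct pairs out of 16), so the squares are not orthogonal.
Conclusion: NO.

NO


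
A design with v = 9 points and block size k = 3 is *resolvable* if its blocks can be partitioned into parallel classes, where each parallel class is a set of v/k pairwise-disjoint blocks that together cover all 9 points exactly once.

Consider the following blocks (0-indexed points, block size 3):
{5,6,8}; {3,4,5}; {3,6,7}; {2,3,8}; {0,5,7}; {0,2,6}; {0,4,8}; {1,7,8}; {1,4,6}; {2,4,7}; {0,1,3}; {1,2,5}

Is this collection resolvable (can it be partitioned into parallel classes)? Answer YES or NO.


v = 9, block size k = 3, number of blocks = 12.
For resolvability, blocks must partition into parallel classes of size v/k = 3.
Total blocks must therefore be a multiple of 3: 12 = 3·4 + 0 ⇒ divisible ✓.
Greedy packing gives 4 candidate class(es). Each should be a full parallel class (size 3, covers all 9 points).
  Class 1 (3 blocks): {5,6,8}; {2,4,7}; {0,1,3}. Points covered: [0, 1, 2, 3, 4, 5, 6, 7, 8].
  Class 2 (3 blocks): {3,4,5}; {0,2,6}; {1,7,8}. Points covered: [0, 1, 2, 3, 4, 5, 6, 7, 8].
  Class 3 (3 blocks): {3,6,7}; {0,4,8}; {1,2,5}. Points covered: [0, 1, 2, 3, 4, 5, 6, 7, 8].
  Class 4 (3 blocks): {2,3,8}; {0,5,7}; {1,4,6}. Points covered: [0, 1, 2, 3, 4, 5, 6, 7, 8].
All classes full (size 3)? YES. All classes cover every point? YES.
Resolvable? YES.

YES


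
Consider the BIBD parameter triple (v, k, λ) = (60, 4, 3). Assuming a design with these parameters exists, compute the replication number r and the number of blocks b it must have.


Any 2-(v, k, λ) BIBD satisfies two necessary conditions:
  (i)  Each point sits in r blocks, and counting incidences through any fixed point gives r(k − 1) = λ(v − 1), so r = λ(v − 1)/(k − 1).
  (ii) Total incidences bk = vr, so b = vr/k.
Step 1: r = λ(v − 1)/(k − 1) = 3·(60 − 1)/(4 − 1) = 3·59/3 = 177/3 = 59.
Step 2: b = vr/k = 60·59/4 = 3540/4 = 885.
Check integrality: r = 59 ∈ Z ✓, b = 885 ∈ Z ✓.
(These identities are necessary conditions: they determine r and b for any design with these parameters, but do not by themselves prove that one exists.)

r = 59, b = 885.


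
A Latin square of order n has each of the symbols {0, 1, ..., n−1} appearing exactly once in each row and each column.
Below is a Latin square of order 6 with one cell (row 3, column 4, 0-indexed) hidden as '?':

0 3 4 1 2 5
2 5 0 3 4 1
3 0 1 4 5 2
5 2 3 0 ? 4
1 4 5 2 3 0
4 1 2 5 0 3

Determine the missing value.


Row 3 contains symbols [0, 2, 3, 4, 5] — missing [1].
Column 4 contains symbols [0, 2, 3, 4, 5] — missing [1].
The missing symbol must appear in both missing sets; intersection = [1].
Therefore the hidden value is 1.

Missing value = 1.


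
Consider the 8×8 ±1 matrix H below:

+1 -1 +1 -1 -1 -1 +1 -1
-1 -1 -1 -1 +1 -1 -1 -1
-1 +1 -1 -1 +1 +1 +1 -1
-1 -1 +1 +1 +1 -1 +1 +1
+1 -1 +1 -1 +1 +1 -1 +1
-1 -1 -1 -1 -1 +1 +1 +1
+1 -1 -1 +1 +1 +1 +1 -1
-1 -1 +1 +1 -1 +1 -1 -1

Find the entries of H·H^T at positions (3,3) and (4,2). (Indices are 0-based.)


Row 2 of H: [-1, 1, -1, -1, 1, 1, 1, -1].
Row 3 of H: [-1, -1, 1, 1, 1, -1, 1, 1].
Row 4 of H: [1, -1, 1, -1, 1, 1, -1, 1].
(H·H^T)[3][3] = Σ_j H[3][j]·H[3][j] = (-1)² + (-1)² + (1)² + (1)² + (1)² + (-1)² + (1)² + (1)² = 1 + 1 + 1 + 1 + 1 + 1 + 1 + 1 = 8.
(H·H^T)[4][2] = Σ_j H[4][j]·H[2][j] = (1)·(-1) + (-1)·(1) + (1)·(-1) + (-1)·(-1) + (1)·(1) + (1)·(1) + (-1)·(1) + (1)·(-1) = -1 + -1 + -1 + 1 + 1 + 1 + -1 + -1 = -2.
Rows 4 and 2 are not orthogonal (dot product = -2 ≠ 0), so H is not a Hadamard matrix.

(3,3) entry = 8; (4,2) entry = -2.


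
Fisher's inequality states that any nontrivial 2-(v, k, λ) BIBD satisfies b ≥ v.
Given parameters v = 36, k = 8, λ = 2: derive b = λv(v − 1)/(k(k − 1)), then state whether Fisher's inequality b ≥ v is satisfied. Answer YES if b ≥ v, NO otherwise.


r = λ(v − 1)/(k − 1) = 2·35/7 = 10.
b = vr/k = 36·10/8 = 45.
Fisher's inequality: b ≥ v ⇔ 45 ≥ 36? YES.

YES


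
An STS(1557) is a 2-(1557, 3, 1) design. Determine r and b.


An STS(v) is a 2-(v, 3, 1) BIBD: block size k = 3, λ = 1.
Replication: r(k − 1) = λ(v − 1) ⇒ r·2 = 1557 − 1 = 1556 ⇒ r = 778.
Block count: b = v(v − 1)/6 = 1557·1556/6 = 2422692/6 = 403782.

r = 778, b = 403782.


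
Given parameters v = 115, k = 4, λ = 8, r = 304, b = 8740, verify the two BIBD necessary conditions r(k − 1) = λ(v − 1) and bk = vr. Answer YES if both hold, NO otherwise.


Condition (i): r(k − 1) = 304·3 = 912; λ(v − 1) = 8·114 = 912. Match? YES.
Condition (ii): bk = 8740·4 = 34960; vr = 115·304 = 34960. Match? YES.
Both conditions hold? YES.

YES


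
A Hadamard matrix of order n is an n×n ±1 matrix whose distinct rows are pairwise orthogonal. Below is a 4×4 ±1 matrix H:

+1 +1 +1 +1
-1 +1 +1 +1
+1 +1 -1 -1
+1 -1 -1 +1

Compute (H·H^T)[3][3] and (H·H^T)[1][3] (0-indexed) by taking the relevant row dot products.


Row 1 of H: [-1, 1, 1, 1].
Row 3 of H: [1, -1, -1, 1].
(H·H^T)[3][3] = Σ_j H[3][j]·H[3][j] = (1)² + (-1)² + (-1)² + (1)² = 1 + 1 + 1 + 1 = 4.
(H·H^T)[1][3] = Σ_j H[1][j]·H[3][j] = (-1)·(1) + (1)·(-1) + (1)·(-1) + (1)·(1) = -1 + -1 + -1 + 1 = -2.
Rows 1 and 3 are not orthogonal (dot product = -2 ≠ 0), so H is not a Hadamard matrix.

(3,3) entry = 4; (1,3) entry = -2.


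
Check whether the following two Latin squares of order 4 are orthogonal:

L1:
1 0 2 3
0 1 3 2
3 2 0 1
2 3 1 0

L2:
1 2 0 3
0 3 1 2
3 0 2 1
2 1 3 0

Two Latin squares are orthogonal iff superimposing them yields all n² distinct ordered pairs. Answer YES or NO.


Form the n² = 16 superimposed pairs (L1[i][j], L2[i][j]), row by row (rows and columns indexed from 0):
row 0: (1,1) (0,2) (2,0) (3,3)
row 1: (0,0) (1,3) (3,1) (2,2)
row 2: (3,3) (2,0) (0,2) (1,1)
row 3: (2,2) (3,1) (1,3) (0,0)
Orthogonality requires all 16 pairs distinct.
But the pair (3,3) repeats: cell (0,3) has L1 = 3, L2 = 3, and cell (2,0) has L1 = 3, L2 = 3.
A repeated pair means some other pair never occurs (only 8 distinct pairs out of 16), so the squares are not orthogonal.
Conclusion: NO.

NO


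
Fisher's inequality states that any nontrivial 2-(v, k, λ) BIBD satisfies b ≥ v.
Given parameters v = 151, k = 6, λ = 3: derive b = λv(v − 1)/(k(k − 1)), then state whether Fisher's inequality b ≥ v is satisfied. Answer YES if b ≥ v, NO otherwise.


r = λ(v − 1)/(k − 1) = 3·150/5 = 90.
b = vr/k = 151·90/6 = 2265.
Fisher's inequality: b ≥ v ⇔ 2265 ≥ 151? YES.

YES


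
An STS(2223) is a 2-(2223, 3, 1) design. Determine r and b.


An STS(v) is a 2-(v, 3, 1) BIBD: block size k = 3, λ = 1.
Replication: r(k − 1) = λ(v − 1) ⇒ r·2 = 2223 − 1 = 2222 ⇒ r = 1111.
Block count: bk = vr ⇒ b·3 = 2223·1111 = 2469753 ⇒ b = 823251.

r = 1111, b = 823251.


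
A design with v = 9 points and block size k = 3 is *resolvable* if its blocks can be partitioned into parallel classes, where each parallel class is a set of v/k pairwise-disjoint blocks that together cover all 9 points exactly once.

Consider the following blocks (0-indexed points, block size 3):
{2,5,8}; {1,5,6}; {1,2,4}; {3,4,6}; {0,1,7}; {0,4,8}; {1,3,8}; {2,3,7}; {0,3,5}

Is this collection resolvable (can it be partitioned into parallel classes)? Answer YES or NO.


v = 9, block size k = 3, number of blocks = 9.
For resolvability, blocks must partition into parallel classes of size v/k = 3.
Total blocks must therefore be a multiple of 3: 9 = 3·3 + 0 ⇒ divisible ✓.
Consider block {1,2,4}. The only other block(s) in the collection disjoint from it are {0,3,5} — just 1 block(s). Any parallel class containing {1,2,4} would need 2 other blocks each disjoint from it, so no parallel class of size 3 can contain {1,2,4}.
Since every block must belong to some parallel class in a resolution, the collection cannot be partitioned into parallel classes.
Resolvable? NO.

NO


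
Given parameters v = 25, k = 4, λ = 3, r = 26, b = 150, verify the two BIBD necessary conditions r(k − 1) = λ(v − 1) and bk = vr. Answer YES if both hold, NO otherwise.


Condition (i): r(k − 1) = 26·3 = 78; λ(v − 1) = 3·24 = 72. Match? NO.
Condition (ii): bk = 150·4 = 600; vr = 25·26 = 650. Match? NO.
Both conditions hold? NO.

NO


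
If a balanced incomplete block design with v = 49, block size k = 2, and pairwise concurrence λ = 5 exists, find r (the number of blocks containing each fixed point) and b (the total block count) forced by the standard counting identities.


Any 2-(v, k, λ) BIBD satisfies two necessary conditions:
  (i)  Each point sits in r blocks, and counting incidences through any fixed point gives r(k − 1) = λ(v − 1), so r = λ(v − 1)/(k − 1).
  (ii) Total incidences bk = vr, so b = vr/k.
Step 1: r = λ(v − 1)/(k − 1) = 5·(49 − 1)/(2 − 1) = 5·48/1 = 240/1 = 240.
Step 2: b = vr/k = 49·240/2 = 11760/2 = 5880.
Check integrality: r = 240 ∈ Z ✓, b = 5880 ∈ Z ✓.
(These identities are necessary conditions: they determine r and b for any design with these parameters, but do not by themselves prove that one exists.)

r = 240, b = 5880.


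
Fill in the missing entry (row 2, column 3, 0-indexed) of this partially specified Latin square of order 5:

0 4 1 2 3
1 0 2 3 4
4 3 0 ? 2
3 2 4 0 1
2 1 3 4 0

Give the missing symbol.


Row 2 contains symbols [0, 2, 3, 4] — missing [1].
Column 3 contains symbols [0, 2, 3, 4] — missing [1].
The missing symbol must appear in both missing sets; intersection = [1].
Therefore the hidden value is 1.

Missing value = 1.


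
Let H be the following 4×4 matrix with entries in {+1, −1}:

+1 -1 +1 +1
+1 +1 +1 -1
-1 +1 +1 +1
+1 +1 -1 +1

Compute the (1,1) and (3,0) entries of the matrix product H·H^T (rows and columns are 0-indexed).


Row 0 of H: [1, -1, 1, 1].
Row 1 of H: [1, 1, 1, -1].
Row 3 of H: [1, 1, -1, 1].
(H·H^T)[1][1] = Σ_j H[1][j]·H[1][j] = (1)² + (1)² + (1)² + (-1)² = 1 + 1 + 1 + 1 = 4.
(H·H^T)[3][0] = Σ_j H[3][j]·H[0][j] = (1)·(1) + (1)·(-1) + (-1)·(1) + (1)·(1) = 1 + -1 + -1 + 1 = 0.
So rows 3 and 0 are orthogonal; the diagonal entry equals n = 4.

(1,1) entry = 4; (3,0) entry = 0.


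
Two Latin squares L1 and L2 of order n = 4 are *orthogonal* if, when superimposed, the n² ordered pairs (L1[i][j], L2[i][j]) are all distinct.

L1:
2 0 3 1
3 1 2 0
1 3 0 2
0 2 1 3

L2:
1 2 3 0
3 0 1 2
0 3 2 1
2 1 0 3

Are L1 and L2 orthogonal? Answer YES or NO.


Form the n² = 16 superimposed pairs (L1[i][j], L2[i][j]), row by row (rows and columns indexed from 0):
row 0: (2,1) (0,2) (3,3) (1,0)
row 1: (3,3) (1,0) (2,1) (0,2)
row 2: (1,0) (3,3) (0,2) (2,1)
row 3: (0,2) (2,1) (1,0) (3,3)
Orthogonality requires all 16 pairs distinct.
But the pair (3,3) repeats: cell (0,2) has L1 = 3, L2 = 3, and cell (1,0) has L1 = 3, L2 = 3.
A repeated pair means some other pair never occurs (only 4 distinct pairs out of 16), so the squares are not orthogonal.
Conclusion: NO.

NO


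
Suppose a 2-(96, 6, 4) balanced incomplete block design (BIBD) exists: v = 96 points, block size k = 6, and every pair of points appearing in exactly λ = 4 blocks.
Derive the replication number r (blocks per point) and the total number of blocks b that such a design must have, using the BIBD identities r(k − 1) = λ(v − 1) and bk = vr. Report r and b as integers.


Any 2-(v, k, λ) BIBD satisfies two necessary conditions:
  (i)  Each point sits in r blocks, and counting incidences through any fixed point gives r(k − 1) = λ(v − 1), so r = λ(v − 1)/(k − 1).
  (ii) Total incidences bk = vr, so b = vr/k.
Step 1: r = λ(v − 1)/(k − 1) = 4·(96 − 1)/(6 − 1) = 4·95/5 = 380/5 = 76.
Step 2: b = vr/k = 96·76/6 = 7296/6 = 1216.
Check integrality: r = 76 ∈ Z ✓, b = 1216 ∈ Z ✓.
(These identities are necessary conditions: they determine r and b for any design with these parameters, but do not by themselves prove that one exists.)

r = 76, b = 1216.
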